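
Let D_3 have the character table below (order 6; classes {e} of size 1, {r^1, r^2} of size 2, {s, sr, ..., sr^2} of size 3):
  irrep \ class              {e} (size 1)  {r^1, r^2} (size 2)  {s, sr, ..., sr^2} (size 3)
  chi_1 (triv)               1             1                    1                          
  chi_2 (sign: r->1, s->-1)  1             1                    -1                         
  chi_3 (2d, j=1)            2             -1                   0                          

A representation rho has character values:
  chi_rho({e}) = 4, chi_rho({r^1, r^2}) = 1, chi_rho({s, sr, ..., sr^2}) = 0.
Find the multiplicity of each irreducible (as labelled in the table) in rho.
Multiplicities: chi_1: 1, chi_2: 1, chi_3: 1.

Justification: Use <chi_rho, chi> = (1/|G|) sum_C |C| * chi_rho(C) * conj(chi(C)) with |G| = 6 for each irreducible chi in the table:
  <chi_rho, chi_1> = (1/6)[1*(4)*conj(1) + 2*(1)*conj(1) + 3*(0)*conj(1)]
      = (1/6)[(4) + (2) + (0)] = 6/6 = 1
  <chi_rho, chi_2> = (1/6)[1*(4)*conj(1) + 2*(1)*conj(1) + 3*(0)*conj(-1)]
      = (1/6)[(4) + (2) + (0)] = 6/6 = 1
  <chi_rho, chi_3> = (1/6)[1*(4)*conj(2) + 2*(1)*conj(-1) + 3*(0)*conj(0)]
      = (1/6)[(8) + (-2) + (0)] = 6/6 = 1
Dimension check: dim(rho) = sum (mult * dim) = 1*1 + 1*1 + 1*2 = 4 = chi_rho(e) = 4.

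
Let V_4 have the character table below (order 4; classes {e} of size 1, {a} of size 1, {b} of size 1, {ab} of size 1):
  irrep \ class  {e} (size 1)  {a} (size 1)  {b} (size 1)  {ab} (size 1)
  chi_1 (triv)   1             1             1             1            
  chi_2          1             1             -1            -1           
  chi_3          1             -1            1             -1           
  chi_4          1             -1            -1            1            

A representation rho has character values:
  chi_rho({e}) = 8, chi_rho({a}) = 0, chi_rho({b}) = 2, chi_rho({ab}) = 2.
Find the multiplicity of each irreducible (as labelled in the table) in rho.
Multiplicities: chi_1: 3, chi_2: 1, chi_3: 2, chi_4: 2.

Reasoning: Use <chi_rho, chi> = (1/|G|) sum_C |C| * chi_rho(C) * conj(chi(C)) with |G| = 4 for each irreducible chi in the table:
  <chi_rho, chi_1> = (1/4)[1*(8)*conj(1) + 1*(0)*conj(1) + 1*(2)*conj(1) + 1*(2)*conj(1)]
      = (1/4)[(8) + (0) + (2) + (2)] = 12/4 = 3
  <chi_rho, chi_2> = (1/4)[1*(8)*conj(1) + 1*(0)*conj(1) + 1*(2)*conj(-1) + 1*(2)*conj(-1)]
      = (1/4)[(8) + (0) + (-2) + (-2)] = 4/4 = 1
  <chi_rho, chi_3> = (1/4)[1*(8)*conj(1) + 1*(0)*conj(-1) + 1*(2)*conj(1) + 1*(2)*conj(-1)]
      = (1/4)[(8) + (0) + (2) + (-2)] = 8/4 = 2
  <chi_rho, chi_4> = (1/4)[1*(8)*conj(1) + 1*(0)*conj(-1) + 1*(2)*conj(-1) + 1*(2)*conj(1)]
      = (1/4)[(8) + (0) + (-2) + (2)] = 8/4 = 2
Dimension check: dim(rho) = sum (mult * dim) = 3*1 + 1*1 + 2*1 + 2*1 = 8 = chi_rho(e) = 8.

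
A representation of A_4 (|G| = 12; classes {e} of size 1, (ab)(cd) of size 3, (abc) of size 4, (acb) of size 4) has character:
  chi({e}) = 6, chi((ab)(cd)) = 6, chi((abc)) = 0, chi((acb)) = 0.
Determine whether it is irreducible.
Not irreducible (reducible): <chi, chi> = 12 > 1.

Solution. <chi, chi> = (1/|G|) sum_C |C| * |chi(C)|^2 = (1/12)[1*|6|^2 + 3*|6|^2 + 4*|0|^2 + 4*|0|^2]
  = (1/12)[(36) + (108) + (0) + (0)] = 144/12 = 12.
(Exp terms are combined using exp(i*s)*conj(exp(i*t)) = exp(i*(s-t)), and sums of them are collapsed using the identity that for every m > 1 the m distinct m-th roots of unity sum to 0, e.g. 1 + exp(2*I*pi/3) + exp(-2*I*pi/3) = 0.)
A character is irreducible iff <chi, chi> = 1, so this representation is reducible.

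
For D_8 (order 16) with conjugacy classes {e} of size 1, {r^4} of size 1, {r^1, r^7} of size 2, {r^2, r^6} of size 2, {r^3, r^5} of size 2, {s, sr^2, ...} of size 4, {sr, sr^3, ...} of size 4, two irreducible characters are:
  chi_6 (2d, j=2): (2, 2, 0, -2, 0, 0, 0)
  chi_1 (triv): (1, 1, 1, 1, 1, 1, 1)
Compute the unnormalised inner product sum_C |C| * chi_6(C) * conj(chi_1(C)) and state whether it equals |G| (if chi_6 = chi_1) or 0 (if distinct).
Sum = 0; so <chi_6, chi_1> = 0 (distinct irreducibles are orthogonal).

Solution. Compute term by term over conjugacy classes (|C| * chi_6(C) * conj(chi_1(C))):
  1*(2)*conj(1) + 1*(2)*conj(1) + 2*(0)*conj(1) + 2*(-2)*conj(1) + 2*(0)*conj(1) + 4*(0)*conj(1) + 4*(0)*conj(1)
  = (2) + (2) + (0) + (-4) + (0) + (0) + (0)
  = 0.
Dividing by |G| = 16 gives 0/16 = 0, matching the row-orthogonality relation <chi_6, chi_1> = [chi_6 = chi_1].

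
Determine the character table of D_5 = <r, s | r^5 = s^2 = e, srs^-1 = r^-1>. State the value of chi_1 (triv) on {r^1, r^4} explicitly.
Conjugacy classes: {e} of size 1, {r^1, r^4} of size 2, {r^2, r^3} of size 2, {s, sr, ..., sr^4} of size 5.
Character table:
  irrep \ class              {e} (size 1)  {r^1, r^4} (size 2)  {r^2, r^3} (size 2)  {s, sr, ..., sr^4} (size 5)
  chi_1 (triv)               1             1                    1                    1                          
  chi_2 (sign: r->1, s->-1)  1             1                    1                    -1                         
  chi_3 (2d, j=1)            2             -1/2 + sqrt(5)/2     -sqrt(5)/2 - 1/2     0                          
  chi_4 (2d, j=2)            2             -sqrt(5)/2 - 1/2     -1/2 + sqrt(5)/2     0                          

Spot check: chi_1 (triv) on {r^1, r^4} = 1.

Reasoning: D_5 has order 2*5 = 10 with 4 conjugacy classes, hence 4 irreducibles. Sum of squared dims 1 + 1 + 4 + 4 = 10 = |G|. Linear characters come from the abelianisation; the 2-dimensional irreps have character r^k -> 2*cos(2*pi*j*k/5), reflections -> 0.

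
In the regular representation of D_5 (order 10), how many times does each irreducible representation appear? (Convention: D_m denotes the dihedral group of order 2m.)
Each irreducible V_i of dimension d_i appears with multiplicity d_i, i.e. rho_reg = (direct sum over all irreducibles V_i) d_i V_i. The irreducible dimensions for D_5 are 1, 1, 2, 2: 2 irreducibles of dimension 1, each with multiplicity 1; 2 irreducibles of dimension 2, each with multiplicity 2. Total dimension 2*1*1 + 2*2*2 = 10 = |G|.

Working: General theorem: in the regular representation of a finite group G, each irreducible appears with multiplicity equal to its dimension. Check: dim(rho_reg) = sum d_i^2 = 1 + 1 + 4 + 4 = 10 = |G|.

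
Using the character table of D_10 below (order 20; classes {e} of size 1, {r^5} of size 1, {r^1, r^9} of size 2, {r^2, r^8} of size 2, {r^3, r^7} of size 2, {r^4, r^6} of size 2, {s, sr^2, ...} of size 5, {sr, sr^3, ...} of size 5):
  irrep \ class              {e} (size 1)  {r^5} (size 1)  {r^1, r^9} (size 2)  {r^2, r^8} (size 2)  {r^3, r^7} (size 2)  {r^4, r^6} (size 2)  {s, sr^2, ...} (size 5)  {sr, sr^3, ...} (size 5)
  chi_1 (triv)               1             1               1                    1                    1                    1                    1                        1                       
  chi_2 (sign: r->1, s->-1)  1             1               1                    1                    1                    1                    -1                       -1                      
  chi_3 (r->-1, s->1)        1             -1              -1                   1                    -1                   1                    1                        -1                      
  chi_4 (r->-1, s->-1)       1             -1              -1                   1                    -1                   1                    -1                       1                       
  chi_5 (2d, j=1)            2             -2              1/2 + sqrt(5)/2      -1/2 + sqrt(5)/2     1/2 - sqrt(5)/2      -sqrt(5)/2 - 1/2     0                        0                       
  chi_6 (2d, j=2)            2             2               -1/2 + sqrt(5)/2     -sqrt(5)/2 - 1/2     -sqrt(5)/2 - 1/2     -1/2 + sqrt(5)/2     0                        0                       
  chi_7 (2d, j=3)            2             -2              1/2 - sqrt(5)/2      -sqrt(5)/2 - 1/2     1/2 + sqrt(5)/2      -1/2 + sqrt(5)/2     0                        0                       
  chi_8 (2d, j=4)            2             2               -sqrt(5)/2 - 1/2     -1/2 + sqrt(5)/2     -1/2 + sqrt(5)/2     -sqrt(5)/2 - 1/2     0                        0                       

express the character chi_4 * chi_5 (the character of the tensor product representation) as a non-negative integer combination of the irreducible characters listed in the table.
chi_4 tensor chi_5 = chi_8 (all other irreducibles have multiplicity 0).

Working: The character of a tensor product is the pointwise product (chi_4 * chi_5)(C) = chi_4(C) * chi_5(C):
  {e}: (1)*(2), {r^5}: (-1)*(-2), {r^1, r^9}: (-1)*(1/2 + sqrt(5)/2), {r^2, r^8}: (1)*(-1/2 + sqrt(5)/2), {r^3, r^7}: (-1)*(1/2 - sqrt(5)/2), {r^4, r^6}: (1)*(-sqrt(5)/2 - 1/2), {s, sr^2, ...}: (-1)*(0), {sr, sr^3, ...}: (1)*(0)
so (chi_4 * chi_5) takes values
  {e} -> 2, {r^5} -> 2, {r^1, r^9} -> -sqrt(5)/2 - 1/2, {r^2, r^8} -> -1/2 + sqrt(5)/2, {r^3, r^7} -> -1/2 + sqrt(5)/2, {r^4, r^6} -> -sqrt(5)/2 - 1/2, {s, sr^2, ...} -> 0, {sr, sr^3, ...} -> 0.
Now take the inner product of this character with each irreducible chi from the table, <chi_4*chi_5, chi> = (1/20) sum_C |C| (chi_4*chi_5)(C) conj(chi(C)):
  <chi_4*chi_5, chi_1> = (1/20)[1*(2)*conj(1) + 1*(2)*conj(1) + 2*(-sqrt(5)/2 - 1/2)*conj(1) + 2*(-1/2 + sqrt(5)/2)*conj(1) + 2*(-1/2 + sqrt(5)/2)*conj(1) + 2*(-sqrt(5)/2 - 1/2)*conj(1) + 5*(0)*conj(1) + 5*(0)*conj(1)]
      = (1/20)[(2) + (2) + (-sqrt(5) - 1) + (-1 + sqrt(5)) + (-1 + sqrt(5)) + (-sqrt(5) - 1) + (0) + (0)] = 0/20 = 0
  <chi_4*chi_5, chi_2> = (1/20)[1*(2)*conj(1) + 1*(2)*conj(1) + 2*(-sqrt(5)/2 - 1/2)*conj(1) + 2*(-1/2 + sqrt(5)/2)*conj(1) + 2*(-1/2 + sqrt(5)/2)*conj(1) + 2*(-sqrt(5)/2 - 1/2)*conj(1) + 5*(0)*conj(-1) + 5*(0)*conj(-1)]
      = (1/20)[(2) + (2) + (-sqrt(5) - 1) + (-1 + sqrt(5)) + (-1 + sqrt(5)) + (-sqrt(5) - 1) + (0) + (0)] = 0/20 = 0
  <chi_4*chi_5, chi_3> = (1/20)[1*(2)*conj(1) + 1*(2)*conj(-1) + 2*(-sqrt(5)/2 - 1/2)*conj(-1) + 2*(-1/2 + sqrt(5)/2)*conj(1) + 2*(-1/2 + sqrt(5)/2)*conj(-1) + 2*(-sqrt(5)/2 - 1/2)*conj(1) + 5*(0)*conj(1) + 5*(0)*conj(-1)]
      = (1/20)[(2) + (-2) + (1 + sqrt(5)) + (-1 + sqrt(5)) + (1 - sqrt(5)) + (-sqrt(5) - 1) + (0) + (0)] = 0/20 = 0
  <chi_4*chi_5, chi_4> = (1/20)[1*(2)*conj(1) + 1*(2)*conj(-1) + 2*(-sqrt(5)/2 - 1/2)*conj(-1) + 2*(-1/2 + sqrt(5)/2)*conj(1) + 2*(-1/2 + sqrt(5)/2)*conj(-1) + 2*(-sqrt(5)/2 - 1/2)*conj(1) + 5*(0)*conj(-1) + 5*(0)*conj(1)]
      = (1/20)[(2) + (-2) + (1 + sqrt(5)) + (-1 + sqrt(5)) + (1 - sqrt(5)) + (-sqrt(5) - 1) + (0) + (0)] = 0/20 = 0
  <chi_4*chi_5, chi_5> = (1/20)[1*(2)*conj(2) + 1*(2)*conj(-2) + 2*(-sqrt(5)/2 - 1/2)*conj(1/2 + sqrt(5)/2) + 2*(-1/2 + sqrt(5)/2)*conj(-1/2 + sqrt(5)/2) + 2*(-1/2 + sqrt(5)/2)*conj(1/2 - sqrt(5)/2) + 2*(-sqrt(5)/2 - 1/2)*conj(-sqrt(5)/2 - 1/2) + 5*(0)*conj(0) + 5*(0)*conj(0)]
      = (1/20)[(4) + (-4) + (-3 - sqrt(5)) + (3 - sqrt(5)) + (-3 + sqrt(5)) + (sqrt(5) + 3) + (0) + (0)] = 0/20 = 0
  <chi_4*chi_5, chi_6> = (1/20)[1*(2)*conj(2) + 1*(2)*conj(2) + 2*(-sqrt(5)/2 - 1/2)*conj(-1/2 + sqrt(5)/2) + 2*(-1/2 + sqrt(5)/2)*conj(-sqrt(5)/2 - 1/2) + 2*(-1/2 + sqrt(5)/2)*conj(-sqrt(5)/2 - 1/2) + 2*(-sqrt(5)/2 - 1/2)*conj(-1/2 + sqrt(5)/2) + 5*(0)*conj(0) + 5*(0)*conj(0)]
      = (1/20)[(4) + (4) + (-2) + (-2) + (-2) + (-2) + (0) + (0)] = 0/20 = 0
  <chi_4*chi_5, chi_7> = (1/20)[1*(2)*conj(2) + 1*(2)*conj(-2) + 2*(-sqrt(5)/2 - 1/2)*conj(1/2 - sqrt(5)/2) + 2*(-1/2 + sqrt(5)/2)*conj(-sqrt(5)/2 - 1/2) + 2*(-1/2 + sqrt(5)/2)*conj(1/2 + sqrt(5)/2) + 2*(-sqrt(5)/2 - 1/2)*conj(-1/2 + sqrt(5)/2) + 5*(0)*conj(0) + 5*(0)*conj(0)]
      = (1/20)[(4) + (-4) + (2) + (-2) + (2) + (-2) + (0) + (0)] = 0/20 = 0
  <chi_4*chi_5, chi_8> = (1/20)[1*(2)*conj(2) + 1*(2)*conj(2) + 2*(-sqrt(5)/2 - 1/2)*conj(-sqrt(5)/2 - 1/2) + 2*(-1/2 + sqrt(5)/2)*conj(-1/2 + sqrt(5)/2) + 2*(-1/2 + sqrt(5)/2)*conj(-1/2 + sqrt(5)/2) + 2*(-sqrt(5)/2 - 1/2)*conj(-sqrt(5)/2 - 1/2) + 5*(0)*conj(0) + 5*(0)*conj(0)]
      = (1/20)[(4) + (4) + (sqrt(5) + 3) + (3 - sqrt(5)) + (3 - sqrt(5)) + (sqrt(5) + 3) + (0) + (0)] = 20/20 = 1
Hence the multiplicities are chi_8: 1. Dimension check: dim(chi_4)*dim(chi_5) = 1*2 = 2 and sum (mult * dim) = 1*2 = 2.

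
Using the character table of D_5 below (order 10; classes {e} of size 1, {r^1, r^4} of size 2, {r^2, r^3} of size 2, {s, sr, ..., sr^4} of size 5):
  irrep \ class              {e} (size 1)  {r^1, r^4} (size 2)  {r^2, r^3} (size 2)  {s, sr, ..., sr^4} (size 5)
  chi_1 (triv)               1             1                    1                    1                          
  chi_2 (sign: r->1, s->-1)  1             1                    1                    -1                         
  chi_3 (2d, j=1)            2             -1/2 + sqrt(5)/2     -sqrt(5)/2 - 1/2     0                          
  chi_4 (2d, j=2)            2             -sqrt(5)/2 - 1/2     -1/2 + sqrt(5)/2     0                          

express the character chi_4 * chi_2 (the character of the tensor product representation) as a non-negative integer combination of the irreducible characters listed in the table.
chi_4 tensor chi_2 = chi_4 (all other irreducibles have multiplicity 0).

Explanation: The character of a tensor product is the pointwise product (chi_4 * chi_2)(C) = chi_4(C) * chi_2(C):
  {e}: (2)*(1), {r^1, r^4}: (-sqrt(5)/2 - 1/2)*(1), {r^2, r^3}: (-1/2 + sqrt(5)/2)*(1), {s, sr, ..., sr^4}: (0)*(-1)
so (chi_4 * chi_2) takes values
  {e} -> 2, {r^1, r^4} -> -sqrt(5)/2 - 1/2, {r^2, r^3} -> -1/2 + sqrt(5)/2, {s, sr, ..., sr^4} -> 0.
Now take the inner product of this character with each irreducible chi from the table, <chi_4*chi_2, chi> = (1/10) sum_C |C| (chi_4*chi_2)(C) conj(chi(C)):
  <chi_4*chi_2, chi_1> = (1/10)[1*(2)*conj(1) + 2*(-sqrt(5)/2 - 1/2)*conj(1) + 2*(-1/2 + sqrt(5)/2)*conj(1) + 5*(0)*conj(1)]
      = (1/10)[(2) + (-sqrt(5) - 1) + (-1 + sqrt(5)) + (0)] = 0/10 = 0
  <chi_4*chi_2, chi_2> = (1/10)[1*(2)*conj(1) + 2*(-sqrt(5)/2 - 1/2)*conj(1) + 2*(-1/2 + sqrt(5)/2)*conj(1) + 5*(0)*conj(-1)]
      = (1/10)[(2) + (-sqrt(5) - 1) + (-1 + sqrt(5)) + (0)] = 0/10 = 0
  <chi_4*chi_2, chi_3> = (1/10)[1*(2)*conj(2) + 2*(-sqrt(5)/2 - 1/2)*conj(-1/2 + sqrt(5)/2) + 2*(-1/2 + sqrt(5)/2)*conj(-sqrt(5)/2 - 1/2) + 5*(0)*conj(0)]
      = (1/10)[(4) + (-2) + (-2) + (0)] = 0/10 = 0
  <chi_4*chi_2, chi_4> = (1/10)[1*(2)*conj(2) + 2*(-sqrt(5)/2 - 1/2)*conj(-sqrt(5)/2 - 1/2) + 2*(-1/2 + sqrt(5)/2)*conj(-1/2 + sqrt(5)/2) + 5*(0)*conj(0)]
      = (1/10)[(4) + (sqrt(5) + 3) + (3 - sqrt(5)) + (0)] = 10/10 = 1
Hence the multiplicities are chi_4: 1. Dimension check: dim(chi_4)*dim(chi_2) = 2*1 = 2 and sum (mult * dim) = 1*2 = 2.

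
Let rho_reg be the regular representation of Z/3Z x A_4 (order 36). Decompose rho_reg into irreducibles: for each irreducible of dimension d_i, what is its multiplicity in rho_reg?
Each irreducible V_i of dimension d_i appears with multiplicity d_i, i.e. rho_reg = (direct sum over all irreducibles V_i) d_i V_i. The irreducible dimensions for Z/3Z x A_4 are 1, 1, 1, 1, 1, 1, 1, 1, 1, 3, 3, 3: 9 irreducibles of dimension 1, each with multiplicity 1; 3 irreducibles of dimension 3, each with multiplicity 3. Total dimension 9*1*1 + 3*3*3 = 36 = |G|.

General theorem: in the regular representation of a finite group G, each irreducible appears with multiplicity equal to its dimension. Check: dim(rho_reg) = sum d_i^2 = 1 + 1 + 1 + 1 + 1 + 1 + 1 + 1 + 1 + 9 + 9 + 9 = 36 = |G|.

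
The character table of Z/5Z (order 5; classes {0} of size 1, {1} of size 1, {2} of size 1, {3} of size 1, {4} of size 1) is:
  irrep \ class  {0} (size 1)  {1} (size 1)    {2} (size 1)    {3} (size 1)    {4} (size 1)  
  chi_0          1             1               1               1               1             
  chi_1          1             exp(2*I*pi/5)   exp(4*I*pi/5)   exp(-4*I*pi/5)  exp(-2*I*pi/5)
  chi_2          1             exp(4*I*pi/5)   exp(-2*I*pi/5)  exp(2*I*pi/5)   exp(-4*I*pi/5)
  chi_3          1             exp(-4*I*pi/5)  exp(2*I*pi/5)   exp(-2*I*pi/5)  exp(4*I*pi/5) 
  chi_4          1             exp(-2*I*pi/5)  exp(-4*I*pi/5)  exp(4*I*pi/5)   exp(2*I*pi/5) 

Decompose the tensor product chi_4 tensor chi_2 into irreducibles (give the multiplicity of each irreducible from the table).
chi_4 tensor chi_2 = chi_1 (all other irreducibles have multiplicity 0).

Working: The character of a tensor product is the pointwise product (chi_4 * chi_2)(C) = chi_4(C) * chi_2(C):
  {0}: (1)*(1), {1}: (exp(-2*I*pi/5))*(exp(4*I*pi/5)), {2}: (exp(-4*I*pi/5))*(exp(-2*I*pi/5)), {3}: (exp(4*I*pi/5))*(exp(2*I*pi/5)), {4}: (exp(2*I*pi/5))*(exp(-4*I*pi/5))
so (chi_4 * chi_2) takes values
  {0} -> 1, {1} -> exp(2*I*pi/5), {2} -> exp(4*I*pi/5), {3} -> exp(-4*I*pi/5), {4} -> exp(-2*I*pi/5).
Now take the inner product of this character with each irreducible chi from the table, <chi_4*chi_2, chi> = (1/5) sum_C |C| (chi_4*chi_2)(C) conj(chi(C)):
  <chi_4*chi_2, chi_0> = (1/5)[1*(1)*conj(1) + 1*(exp(2*I*pi/5))*conj(1) + 1*(exp(4*I*pi/5))*conj(1) + 1*(exp(-4*I*pi/5))*conj(1) + 1*(exp(-2*I*pi/5))*conj(1)]
      = (1/5)[(1) + (exp(2*I*pi/5)) + (exp(4*I*pi/5)) + (exp(-4*I*pi/5)) + (exp(-2*I*pi/5))] = 0/5 = 0
  <chi_4*chi_2, chi_1> = (1/5)[1*(1)*conj(1) + 1*(exp(2*I*pi/5))*conj(exp(2*I*pi/5)) + 1*(exp(4*I*pi/5))*conj(exp(4*I*pi/5)) + 1*(exp(-4*I*pi/5))*conj(exp(-4*I*pi/5)) + 1*(exp(-2*I*pi/5))*conj(exp(-2*I*pi/5))]
      = (1/5)[(1) + (1) + (1) + (1) + (1)] = 5/5 = 1
  <chi_4*chi_2, chi_2> = (1/5)[1*(1)*conj(1) + 1*(exp(2*I*pi/5))*conj(exp(4*I*pi/5)) + 1*(exp(4*I*pi/5))*conj(exp(-2*I*pi/5)) + 1*(exp(-4*I*pi/5))*conj(exp(2*I*pi/5)) + 1*(exp(-2*I*pi/5))*conj(exp(-4*I*pi/5))]
      = (1/5)[(1) + (exp(-2*I*pi/5)) + (exp(-4*I*pi/5)) + (exp(4*I*pi/5)) + (exp(2*I*pi/5))] = 0/5 = 0
  <chi_4*chi_2, chi_3> = (1/5)[1*(1)*conj(1) + 1*(exp(2*I*pi/5))*conj(exp(-4*I*pi/5)) + 1*(exp(4*I*pi/5))*conj(exp(2*I*pi/5)) + 1*(exp(-4*I*pi/5))*conj(exp(-2*I*pi/5)) + 1*(exp(-2*I*pi/5))*conj(exp(4*I*pi/5))]
      = (1/5)[(1) + (exp(-4*I*pi/5)) + (exp(2*I*pi/5)) + (exp(-2*I*pi/5)) + (exp(4*I*pi/5))] = 0/5 = 0
  <chi_4*chi_2, chi_4> = (1/5)[1*(1)*conj(1) + 1*(exp(2*I*pi/5))*conj(exp(-2*I*pi/5)) + 1*(exp(4*I*pi/5))*conj(exp(-4*I*pi/5)) + 1*(exp(-4*I*pi/5))*conj(exp(4*I*pi/5)) + 1*(exp(-2*I*pi/5))*conj(exp(2*I*pi/5))]
      = (1/5)[(1) + (exp(4*I*pi/5)) + (exp(-2*I*pi/5)) + (exp(2*I*pi/5)) + (exp(-4*I*pi/5))] = 0/5 = 0
(Exp terms are combined using exp(i*s)*conj(exp(i*t)) = exp(i*(s-t)), and sums of them are collapsed using the identity that for every m > 1 the m distinct m-th roots of unity sum to 0, e.g. 1 + exp(2*I*pi/3) + exp(-2*I*pi/3) = 0.)
Hence the multiplicities are chi_1: 1. Dimension check: dim(chi_4)*dim(chi_2) = 1*1 = 1 and sum (mult * dim) = 1*1 = 1.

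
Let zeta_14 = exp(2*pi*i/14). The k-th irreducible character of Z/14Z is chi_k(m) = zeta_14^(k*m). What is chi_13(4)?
chi_13(4) = zeta_14^52 = exp(-4*I*pi/7)

Proof sketch: chi_13(4) = zeta_14^(13*4) = zeta_14^52. Since zeta_14^14 = 1, this equals zeta_14^10 = exp(2*pi*i*10/14) = exp(-4*I*pi/7).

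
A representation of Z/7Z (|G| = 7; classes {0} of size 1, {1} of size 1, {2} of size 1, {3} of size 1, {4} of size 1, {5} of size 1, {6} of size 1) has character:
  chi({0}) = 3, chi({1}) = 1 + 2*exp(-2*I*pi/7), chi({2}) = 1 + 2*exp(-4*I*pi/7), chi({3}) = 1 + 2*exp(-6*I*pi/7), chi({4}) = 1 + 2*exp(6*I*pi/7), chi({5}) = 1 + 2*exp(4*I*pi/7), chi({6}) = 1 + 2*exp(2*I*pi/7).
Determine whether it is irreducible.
Not irreducible (reducible): <chi, chi> = 5 > 1.

Argument: <chi, chi> = (1/|G|) sum_C |C| * |chi(C)|^2 = (1/7)[1*|3|^2 + 1*|1 + 2*exp(-2*I*pi/7)|^2 + 1*|1 + 2*exp(-4*I*pi/7)|^2 + 1*|1 + 2*exp(-6*I*pi/7)|^2 + 1*|1 + 2*exp(6*I*pi/7)|^2 + 1*|1 + 2*exp(4*I*pi/7)|^2 + 1*|1 + 2*exp(2*I*pi/7)|^2]
  = (1/7)[(9) + (5 + 2*exp(-2*I*pi/7) + 2*exp(2*I*pi/7)) + (5 + 2*exp(-4*I*pi/7) + 2*exp(4*I*pi/7)) + (5 + 2*exp(-6*I*pi/7) + 2*exp(6*I*pi/7)) + (5 + 2*exp(-6*I*pi/7) + 2*exp(6*I*pi/7)) + (5 + 2*exp(-4*I*pi/7) + 2*exp(4*I*pi/7)) + (5 + 2*exp(-2*I*pi/7) + 2*exp(2*I*pi/7))] = 35/7 = 5.
(Exp terms are combined using exp(i*s)*conj(exp(i*t)) = exp(i*(s-t)), and sums of them are collapsed using the identity that for every m > 1 the m distinct m-th roots of unity sum to 0, e.g. 1 + exp(2*I*pi/3) + exp(-2*I*pi/3) = 0.)
A character is irreducible iff <chi, chi> = 1, so this representation is reducible.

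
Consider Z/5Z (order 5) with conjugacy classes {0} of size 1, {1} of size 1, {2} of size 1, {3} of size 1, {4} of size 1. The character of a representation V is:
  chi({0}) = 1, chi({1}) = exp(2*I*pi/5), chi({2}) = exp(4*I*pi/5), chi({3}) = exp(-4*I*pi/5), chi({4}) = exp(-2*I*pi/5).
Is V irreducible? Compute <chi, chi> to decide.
Irreducible: <chi, chi> = 1.

Justification: <chi, chi> = (1/|G|) sum_C |C| * |chi(C)|^2 = (1/5)[1*|1|^2 + 1*|exp(2*I*pi/5)|^2 + 1*|exp(4*I*pi/5)|^2 + 1*|exp(-4*I*pi/5)|^2 + 1*|exp(-2*I*pi/5)|^2]
  = (1/5)[(1) + (1) + (1) + (1) + (1)] = 5/5 = 1.
(Exp terms are combined using exp(i*s)*conj(exp(i*t)) = exp(i*(s-t)), and sums of them are collapsed using the identity that for every m > 1 the m distinct m-th roots of unity sum to 0, e.g. 1 + exp(2*I*pi/3) + exp(-2*I*pi/3) = 0.)
A character is irreducible iff <chi, chi> = 1, so this representation is irreducible.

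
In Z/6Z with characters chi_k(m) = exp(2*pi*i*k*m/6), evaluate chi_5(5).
chi_5(5) = zeta_6^25 = exp(I*pi/3)

Argument: chi_5(5) = zeta_6^(5*5) = zeta_6^25. Since zeta_6^6 = 1, this equals zeta_6^1 = exp(2*pi*i*1/6) = exp(I*pi/3).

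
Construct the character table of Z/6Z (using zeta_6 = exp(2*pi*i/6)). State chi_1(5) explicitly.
Character table of Z/6Z (irreps indexed chi_0,...,chi_5 with chi_k(m) = zeta_6^(k*m), zeta_6 = exp(2*pi*i/6)):
  irrep \ class  {0} (size 1)  {1} (size 1)    {2} (size 1)    {3} (size 1)  {4} (size 1)    {5} (size 1)  
  chi_0          1             1               1               1             1               1             
  chi_1          1             exp(I*pi/3)     exp(2*I*pi/3)   -1            exp(-2*I*pi/3)  exp(-I*pi/3)  
  chi_2          1             exp(2*I*pi/3)   exp(-2*I*pi/3)  1             exp(2*I*pi/3)   exp(-2*I*pi/3)
  chi_3          1             -1              1               -1            1               -1            
  chi_4          1             exp(-2*I*pi/3)  exp(2*I*pi/3)   1             exp(-2*I*pi/3)  exp(2*I*pi/3) 
  chi_5          1             exp(-I*pi/3)    exp(-2*I*pi/3)  -1            exp(2*I*pi/3)   exp(I*pi/3)   

Spot check: chi_1(5) = zeta_6^(1*5) = zeta_6^5 = exp(-I*pi/3).

Why: Z/6Z is abelian, so all 6 irreducible complex representations are 1-dimensional. They are given by chi_k(m) = zeta_6^(k*m) for k = 0,...,5. Row orthogonality: sum_m chi_k(m) conj(chi_l(m)) = 6 * [k = l].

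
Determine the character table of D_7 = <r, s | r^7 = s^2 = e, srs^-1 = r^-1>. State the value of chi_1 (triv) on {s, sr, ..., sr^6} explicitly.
Conjugacy classes: {e} of size 1, {r^1, r^6} of size 2, {r^2, r^5} of size 2, {r^3, r^4} of size 2, {s, sr, ..., sr^6} of size 7.
Character table:
  irrep \ class              {e} (size 1)  {r^1, r^6} (size 2)  {r^2, r^5} (size 2)  {r^3, r^4} (size 2)  {s, sr, ..., sr^6} (size 7)
  chi_1 (triv)               1             1                    1                    1                    1                          
  chi_2 (sign: r->1, s->-1)  1             1                    1                    1                    -1                         
  chi_3 (2d, j=1)            2             2*cos(2*pi/7)        -2*cos(3*pi/7)       -2*cos(pi/7)         0                          
  chi_4 (2d, j=2)            2             -2*cos(3*pi/7)       -2*cos(pi/7)         2*cos(2*pi/7)        0                          
  chi_5 (2d, j=3)            2             -2*cos(pi/7)         2*cos(2*pi/7)        -2*cos(3*pi/7)       0                          

Spot check: chi_1 (triv) on {s, sr, ..., sr^6} = 1.

Argument: D_7 has order 2*7 = 14 with 5 conjugacy classes, hence 5 irreducibles. Sum of squared dims 1 + 1 + 4 + 4 + 4 = 14 = |G|. Linear characters come from the abelianisation; the 2-dimensional irreps have character r^k -> 2*cos(2*pi*j*k/7), reflections -> 0.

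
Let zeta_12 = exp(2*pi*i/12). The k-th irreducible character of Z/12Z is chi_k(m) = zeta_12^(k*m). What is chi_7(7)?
chi_7(7) = zeta_12^49 = exp(I*pi/6)

Details: chi_7(7) = zeta_12^(7*7) = zeta_12^49. Since zeta_12^12 = 1, this equals zeta_12^1 = exp(2*pi*i*1/12) = exp(I*pi/6).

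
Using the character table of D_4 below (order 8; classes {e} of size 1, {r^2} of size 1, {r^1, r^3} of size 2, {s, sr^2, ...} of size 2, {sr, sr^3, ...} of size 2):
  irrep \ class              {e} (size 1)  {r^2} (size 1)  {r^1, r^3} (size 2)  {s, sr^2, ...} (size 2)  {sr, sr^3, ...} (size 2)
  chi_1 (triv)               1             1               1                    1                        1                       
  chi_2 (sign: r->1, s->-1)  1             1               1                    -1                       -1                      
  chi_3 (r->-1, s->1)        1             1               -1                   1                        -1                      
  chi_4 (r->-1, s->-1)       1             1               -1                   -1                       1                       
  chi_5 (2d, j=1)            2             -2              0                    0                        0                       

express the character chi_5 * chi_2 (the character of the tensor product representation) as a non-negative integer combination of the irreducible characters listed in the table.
chi_5 tensor chi_2 = chi_5 (all other irreducibles have multiplicity 0).

Solution. The character of a tensor product is the pointwise product (chi_5 * chi_2)(C) = chi_5(C) * chi_2(C):
  {e}: (2)*(1), {r^2}: (-2)*(1), {r^1, r^3}: (0)*(1), {s, sr^2, ...}: (0)*(-1), {sr, sr^3, ...}: (0)*(-1)
so (chi_5 * chi_2) takes values
  {e} -> 2, {r^2} -> -2, {r^1, r^3} -> 0, {s, sr^2, ...} -> 0, {sr, sr^3, ...} -> 0.
Now take the inner product of this character with each irreducible chi from the table, <chi_5*chi_2, chi> = (1/8) sum_C |C| (chi_5*chi_2)(C) conj(chi(C)):
  <chi_5*chi_2, chi_1> = (1/8)[1*(2)*conj(1) + 1*(-2)*conj(1) + 2*(0)*conj(1) + 2*(0)*conj(1) + 2*(0)*conj(1)]
      = (1/8)[(2) + (-2) + (0) + (0) + (0)] = 0/8 = 0
  <chi_5*chi_2, chi_2> = (1/8)[1*(2)*conj(1) + 1*(-2)*conj(1) + 2*(0)*conj(1) + 2*(0)*conj(-1) + 2*(0)*conj(-1)]
      = (1/8)[(2) + (-2) + (0) + (0) + (0)] = 0/8 = 0
  <chi_5*chi_2, chi_3> = (1/8)[1*(2)*conj(1) + 1*(-2)*conj(1) + 2*(0)*conj(-1) + 2*(0)*conj(1) + 2*(0)*conj(-1)]
      = (1/8)[(2) + (-2) + (0) + (0) + (0)] = 0/8 = 0
  <chi_5*chi_2, chi_4> = (1/8)[1*(2)*conj(1) + 1*(-2)*conj(1) + 2*(0)*conj(-1) + 2*(0)*conj(-1) + 2*(0)*conj(1)]
      = (1/8)[(2) + (-2) + (0) + (0) + (0)] = 0/8 = 0
  <chi_5*chi_2, chi_5> = (1/8)[1*(2)*conj(2) + 1*(-2)*conj(-2) + 2*(0)*conj(0) + 2*(0)*conj(0) + 2*(0)*conj(0)]
      = (1/8)[(4) + (4) + (0) + (0) + (0)] = 8/8 = 1
Hence the multiplicities are chi_5: 1. Dimension check: dim(chi_5)*dim(chi_2) = 2*1 = 2 and sum (mult * dim) = 1*2 = 2.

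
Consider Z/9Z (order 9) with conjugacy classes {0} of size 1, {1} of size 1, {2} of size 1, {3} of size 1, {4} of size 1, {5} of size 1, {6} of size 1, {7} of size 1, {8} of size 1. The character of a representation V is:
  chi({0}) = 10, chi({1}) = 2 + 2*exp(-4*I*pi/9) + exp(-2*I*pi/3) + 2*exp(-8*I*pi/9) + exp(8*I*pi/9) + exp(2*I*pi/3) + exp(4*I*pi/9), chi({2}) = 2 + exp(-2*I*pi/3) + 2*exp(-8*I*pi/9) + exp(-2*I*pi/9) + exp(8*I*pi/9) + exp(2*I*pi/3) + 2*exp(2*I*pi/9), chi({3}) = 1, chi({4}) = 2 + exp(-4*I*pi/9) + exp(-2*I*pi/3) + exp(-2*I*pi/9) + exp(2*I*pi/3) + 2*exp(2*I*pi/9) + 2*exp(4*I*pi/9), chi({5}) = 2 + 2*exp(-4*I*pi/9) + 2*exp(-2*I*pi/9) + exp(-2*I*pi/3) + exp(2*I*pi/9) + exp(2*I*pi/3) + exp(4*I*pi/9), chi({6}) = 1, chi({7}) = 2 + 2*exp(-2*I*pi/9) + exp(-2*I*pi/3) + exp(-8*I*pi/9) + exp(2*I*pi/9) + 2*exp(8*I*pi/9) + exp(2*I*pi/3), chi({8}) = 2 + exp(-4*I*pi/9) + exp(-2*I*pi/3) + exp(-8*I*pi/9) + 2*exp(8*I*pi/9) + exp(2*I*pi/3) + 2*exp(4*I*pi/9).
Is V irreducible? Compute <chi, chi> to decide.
Not irreducible (reducible): <chi, chi> = 16 > 1.

Details: <chi, chi> = (1/|G|) sum_C |C| * |chi(C)|^2 = (1/9)[1*|10|^2 + 1*|2 + 2*exp(-4*I*pi/9) + exp(-2*I*pi/3) + 2*exp(-8*I*pi/9) + exp(8*I*pi/9) + exp(2*I*pi/3) + exp(4*I*pi/9)|^2 + 1*|2 + exp(-2*I*pi/3) + 2*exp(-8*I*pi/9) + exp(-2*I*pi/9) + exp(8*I*pi/9) + exp(2*I*pi/3) + 2*exp(2*I*pi/9)|^2 + 1*|1|^2 + 1*|2 + exp(-4*I*pi/9) + exp(-2*I*pi/3) + exp(-2*I*pi/9) + exp(2*I*pi/3) + 2*exp(2*I*pi/9) + 2*exp(4*I*pi/9)|^2 + 1*|2 + 2*exp(-4*I*pi/9) + 2*exp(-2*I*pi/9) + exp(-2*I*pi/3) + exp(2*I*pi/9) + exp(2*I*pi/3) + exp(4*I*pi/9)|^2 + 1*|1|^2 + 1*|2 + 2*exp(-2*I*pi/9) + exp(-2*I*pi/3) + exp(-8*I*pi/9) + exp(2*I*pi/9) + 2*exp(8*I*pi/9) + exp(2*I*pi/3)|^2 + 1*|2 + exp(-4*I*pi/9) + exp(-2*I*pi/3) + exp(-8*I*pi/9) + 2*exp(8*I*pi/9) + exp(2*I*pi/3) + 2*exp(4*I*pi/9)|^2]
  = (1/9)[(100) + (16 + 14*exp(-4*I*pi/9) + 9*exp(-2*I*pi/3) + 8*exp(-2*I*pi/9) + 11*exp(-8*I*pi/9) + 11*exp(8*I*pi/9) + 8*exp(2*I*pi/9) + 9*exp(2*I*pi/3) + 14*exp(4*I*pi/9)) + (16 + 8*exp(-4*I*pi/9) + 9*exp(-2*I*pi/3) + 11*exp(-2*I*pi/9) + 14*exp(-8*I*pi/9) + 14*exp(8*I*pi/9) + 11*exp(2*I*pi/9) + 9*exp(2*I*pi/3) + 8*exp(4*I*pi/9)) + (1) + (16 + 11*exp(-4*I*pi/9) + 14*exp(-2*I*pi/9) + 9*exp(-2*I*pi/3) + 8*exp(-8*I*pi/9) + 8*exp(8*I*pi/9) + 9*exp(2*I*pi/3) + 14*exp(2*I*pi/9) + 11*exp(4*I*pi/9)) + (16 + 11*exp(-4*I*pi/9) + 14*exp(-2*I*pi/9) + 9*exp(-2*I*pi/3) + 8*exp(-8*I*pi/9) + 8*exp(8*I*pi/9) + 9*exp(2*I*pi/3) + 14*exp(2*I*pi/9) + 11*exp(4*I*pi/9)) + (1) + (16 + 8*exp(-4*I*pi/9) + 9*exp(-2*I*pi/3) + 11*exp(-2*I*pi/9) + 14*exp(-8*I*pi/9) + 14*exp(8*I*pi/9) + 11*exp(2*I*pi/9) + 9*exp(2*I*pi/3) + 8*exp(4*I*pi/9)) + (16 + 14*exp(-4*I*pi/9) + 9*exp(-2*I*pi/3) + 8*exp(-2*I*pi/9) + 11*exp(-8*I*pi/9) + 11*exp(8*I*pi/9) + 8*exp(2*I*pi/9) + 9*exp(2*I*pi/3) + 14*exp(4*I*pi/9))] = 144/9 = 16.
(Exp terms are combined using exp(i*s)*conj(exp(i*t)) = exp(i*(s-t)), and sums of them are collapsed using the identity that for every m > 1 the m distinct m-th roots of unity sum to 0, e.g. 1 + exp(2*I*pi/3) + exp(-2*I*pi/3) = 0.)
A character is irreducible iff <chi, chi> = 1, so this representation is reducible.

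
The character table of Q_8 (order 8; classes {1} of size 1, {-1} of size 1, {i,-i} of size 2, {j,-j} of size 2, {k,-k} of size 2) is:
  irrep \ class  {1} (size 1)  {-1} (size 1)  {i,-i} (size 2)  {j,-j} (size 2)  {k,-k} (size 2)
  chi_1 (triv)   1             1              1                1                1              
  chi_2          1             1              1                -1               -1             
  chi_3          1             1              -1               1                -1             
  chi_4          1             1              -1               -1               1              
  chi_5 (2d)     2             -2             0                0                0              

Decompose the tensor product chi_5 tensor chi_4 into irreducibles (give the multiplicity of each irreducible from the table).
chi_5 tensor chi_4 = chi_5 (all other irreducibles have multiplicity 0).

The character of a tensor product is the pointwise product (chi_5 * chi_4)(C) = chi_5(C) * chi_4(C):
  {1}: (2)*(1), {-1}: (-2)*(1), {i,-i}: (0)*(-1), {j,-j}: (0)*(-1), {k,-k}: (0)*(1)
so (chi_5 * chi_4) takes values
  {1} -> 2, {-1} -> -2, {i,-i} -> 0, {j,-j} -> 0, {k,-k} -> 0.
Now take the inner product of this character with each irreducible chi from the table, <chi_5*chi_4, chi> = (1/8) sum_C |C| (chi_5*chi_4)(C) conj(chi(C)):
  <chi_5*chi_4, chi_1> = (1/8)[1*(2)*conj(1) + 1*(-2)*conj(1) + 2*(0)*conj(1) + 2*(0)*conj(1) + 2*(0)*conj(1)]
      = (1/8)[(2) + (-2) + (0) + (0) + (0)] = 0/8 = 0
  <chi_5*chi_4, chi_2> = (1/8)[1*(2)*conj(1) + 1*(-2)*conj(1) + 2*(0)*conj(1) + 2*(0)*conj(-1) + 2*(0)*conj(-1)]
      = (1/8)[(2) + (-2) + (0) + (0) + (0)] = 0/8 = 0
  <chi_5*chi_4, chi_3> = (1/8)[1*(2)*conj(1) + 1*(-2)*conj(1) + 2*(0)*conj(-1) + 2*(0)*conj(1) + 2*(0)*conj(-1)]
      = (1/8)[(2) + (-2) + (0) + (0) + (0)] = 0/8 = 0
  <chi_5*chi_4, chi_4> = (1/8)[1*(2)*conj(1) + 1*(-2)*conj(1) + 2*(0)*conj(-1) + 2*(0)*conj(-1) + 2*(0)*conj(1)]
      = (1/8)[(2) + (-2) + (0) + (0) + (0)] = 0/8 = 0
  <chi_5*chi_4, chi_5> = (1/8)[1*(2)*conj(2) + 1*(-2)*conj(-2) + 2*(0)*conj(0) + 2*(0)*conj(0) + 2*(0)*conj(0)]
      = (1/8)[(4) + (4) + (0) + (0) + (0)] = 8/8 = 1
Hence the multiplicities are chi_5: 1. Dimension check: dim(chi_5)*dim(chi_4) = 2*1 = 2 and sum (mult * dim) = 1*2 = 2.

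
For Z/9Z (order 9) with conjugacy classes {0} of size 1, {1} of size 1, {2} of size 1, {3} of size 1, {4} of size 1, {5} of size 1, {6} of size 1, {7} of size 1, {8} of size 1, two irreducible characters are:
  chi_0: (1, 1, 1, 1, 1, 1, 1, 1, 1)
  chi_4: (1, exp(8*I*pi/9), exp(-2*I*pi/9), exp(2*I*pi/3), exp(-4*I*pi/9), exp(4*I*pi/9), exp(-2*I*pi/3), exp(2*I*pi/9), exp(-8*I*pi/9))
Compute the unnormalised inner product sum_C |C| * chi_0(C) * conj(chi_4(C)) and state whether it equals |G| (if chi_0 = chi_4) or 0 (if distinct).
Sum = 0; so <chi_0, chi_4> = 0 (distinct irreducibles are orthogonal).

Proof sketch: Compute term by term over conjugacy classes (|C| * chi_0(C) * conj(chi_4(C))):
  1*(1)*conj(1) + 1*(1)*conj(exp(8*I*pi/9)) + 1*(1)*conj(exp(-2*I*pi/9)) + 1*(1)*conj(exp(2*I*pi/3)) + 1*(1)*conj(exp(-4*I*pi/9)) + 1*(1)*conj(exp(4*I*pi/9)) + 1*(1)*conj(exp(-2*I*pi/3)) + 1*(1)*conj(exp(2*I*pi/9)) + 1*(1)*conj(exp(-8*I*pi/9))
  = (1) + (exp(-8*I*pi/9)) + (exp(2*I*pi/9)) + (exp(-2*I*pi/3)) + (exp(4*I*pi/9)) + (exp(-4*I*pi/9)) + (exp(2*I*pi/3)) + (exp(-2*I*pi/9)) + (exp(8*I*pi/9))
  = 0.
(Exp terms are combined using exp(i*s)*conj(exp(i*t)) = exp(i*(s-t)), and sums of them are collapsed using the identity that for every m > 1 the m distinct m-th roots of unity sum to 0, e.g. 1 + exp(2*I*pi/3) + exp(-2*I*pi/3) = 0.)
Dividing by |G| = 9 gives 0/9 = 0, matching the row-orthogonality relation <chi_0, chi_4> = [chi_0 = chi_4].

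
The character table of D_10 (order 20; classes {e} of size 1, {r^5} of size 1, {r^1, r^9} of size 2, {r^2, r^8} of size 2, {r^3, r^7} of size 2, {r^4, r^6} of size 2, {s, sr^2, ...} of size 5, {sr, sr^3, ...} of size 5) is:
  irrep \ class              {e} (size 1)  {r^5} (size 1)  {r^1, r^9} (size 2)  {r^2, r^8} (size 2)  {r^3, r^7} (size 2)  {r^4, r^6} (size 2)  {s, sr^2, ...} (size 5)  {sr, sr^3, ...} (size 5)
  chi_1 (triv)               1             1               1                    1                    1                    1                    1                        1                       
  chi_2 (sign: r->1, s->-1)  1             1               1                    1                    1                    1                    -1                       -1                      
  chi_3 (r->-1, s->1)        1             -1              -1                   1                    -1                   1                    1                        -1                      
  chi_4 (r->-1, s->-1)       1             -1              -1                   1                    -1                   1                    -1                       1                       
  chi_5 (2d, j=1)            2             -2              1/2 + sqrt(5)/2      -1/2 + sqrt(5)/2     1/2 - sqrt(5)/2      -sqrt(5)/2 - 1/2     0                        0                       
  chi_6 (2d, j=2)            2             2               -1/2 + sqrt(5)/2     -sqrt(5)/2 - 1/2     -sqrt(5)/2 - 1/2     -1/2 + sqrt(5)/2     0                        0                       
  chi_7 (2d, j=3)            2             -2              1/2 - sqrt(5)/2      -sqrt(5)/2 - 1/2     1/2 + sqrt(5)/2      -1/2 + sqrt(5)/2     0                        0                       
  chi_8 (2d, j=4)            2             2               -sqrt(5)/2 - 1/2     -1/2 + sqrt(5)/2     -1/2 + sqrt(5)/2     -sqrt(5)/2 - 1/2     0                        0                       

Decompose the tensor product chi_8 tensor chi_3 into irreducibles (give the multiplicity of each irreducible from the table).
chi_8 tensor chi_3 = chi_5 (all other irreducibles have multiplicity 0).

Justification: The character of a tensor product is the pointwise product (chi_8 * chi_3)(C) = chi_8(C) * chi_3(C):
  {e}: (2)*(1), {r^5}: (2)*(-1), {r^1, r^9}: (-sqrt(5)/2 - 1/2)*(-1), {r^2, r^8}: (-1/2 + sqrt(5)/2)*(1), {r^3, r^7}: (-1/2 + sqrt(5)/2)*(-1), {r^4, r^6}: (-sqrt(5)/2 - 1/2)*(1), {s, sr^2, ...}: (0)*(1), {sr, sr^3, ...}: (0)*(-1)
so (chi_8 * chi_3) takes values
  {e} -> 2, {r^5} -> -2, {r^1, r^9} -> 1/2 + sqrt(5)/2, {r^2, r^8} -> -1/2 + sqrt(5)/2, {r^3, r^7} -> 1/2 - sqrt(5)/2, {r^4, r^6} -> -sqrt(5)/2 - 1/2, {s, sr^2, ...} -> 0, {sr, sr^3, ...} -> 0.
Now take the inner product of this character with each irreducible chi from the table, <chi_8*chi_3, chi> = (1/20) sum_C |C| (chi_8*chi_3)(C) conj(chi(C)):
  <chi_8*chi_3, chi_1> = (1/20)[1*(2)*conj(1) + 1*(-2)*conj(1) + 2*(1/2 + sqrt(5)/2)*conj(1) + 2*(-1/2 + sqrt(5)/2)*conj(1) + 2*(1/2 - sqrt(5)/2)*conj(1) + 2*(-sqrt(5)/2 - 1/2)*conj(1) + 5*(0)*conj(1) + 5*(0)*conj(1)]
      = (1/20)[(2) + (-2) + (1 + sqrt(5)) + (-1 + sqrt(5)) + (1 - sqrt(5)) + (-sqrt(5) - 1) + (0) + (0)] = 0/20 = 0
  <chi_8*chi_3, chi_2> = (1/20)[1*(2)*conj(1) + 1*(-2)*conj(1) + 2*(1/2 + sqrt(5)/2)*conj(1) + 2*(-1/2 + sqrt(5)/2)*conj(1) + 2*(1/2 - sqrt(5)/2)*conj(1) + 2*(-sqrt(5)/2 - 1/2)*conj(1) + 5*(0)*conj(-1) + 5*(0)*conj(-1)]
      = (1/20)[(2) + (-2) + (1 + sqrt(5)) + (-1 + sqrt(5)) + (1 - sqrt(5)) + (-sqrt(5) - 1) + (0) + (0)] = 0/20 = 0
  <chi_8*chi_3, chi_3> = (1/20)[1*(2)*conj(1) + 1*(-2)*conj(-1) + 2*(1/2 + sqrt(5)/2)*conj(-1) + 2*(-1/2 + sqrt(5)/2)*conj(1) + 2*(1/2 - sqrt(5)/2)*conj(-1) + 2*(-sqrt(5)/2 - 1/2)*conj(1) + 5*(0)*conj(1) + 5*(0)*conj(-1)]
      = (1/20)[(2) + (2) + (-sqrt(5) - 1) + (-1 + sqrt(5)) + (-1 + sqrt(5)) + (-sqrt(5) - 1) + (0) + (0)] = 0/20 = 0
  <chi_8*chi_3, chi_4> = (1/20)[1*(2)*conj(1) + 1*(-2)*conj(-1) + 2*(1/2 + sqrt(5)/2)*conj(-1) + 2*(-1/2 + sqrt(5)/2)*conj(1) + 2*(1/2 - sqrt(5)/2)*conj(-1) + 2*(-sqrt(5)/2 - 1/2)*conj(1) + 5*(0)*conj(-1) + 5*(0)*conj(1)]
      = (1/20)[(2) + (2) + (-sqrt(5) - 1) + (-1 + sqrt(5)) + (-1 + sqrt(5)) + (-sqrt(5) - 1) + (0) + (0)] = 0/20 = 0
  <chi_8*chi_3, chi_5> = (1/20)[1*(2)*conj(2) + 1*(-2)*conj(-2) + 2*(1/2 + sqrt(5)/2)*conj(1/2 + sqrt(5)/2) + 2*(-1/2 + sqrt(5)/2)*conj(-1/2 + sqrt(5)/2) + 2*(1/2 - sqrt(5)/2)*conj(1/2 - sqrt(5)/2) + 2*(-sqrt(5)/2 - 1/2)*conj(-sqrt(5)/2 - 1/2) + 5*(0)*conj(0) + 5*(0)*conj(0)]
      = (1/20)[(4) + (4) + (sqrt(5) + 3) + (3 - sqrt(5)) + (3 - sqrt(5)) + (sqrt(5) + 3) + (0) + (0)] = 20/20 = 1
  <chi_8*chi_3, chi_6> = (1/20)[1*(2)*conj(2) + 1*(-2)*conj(2) + 2*(1/2 + sqrt(5)/2)*conj(-1/2 + sqrt(5)/2) + 2*(-1/2 + sqrt(5)/2)*conj(-sqrt(5)/2 - 1/2) + 2*(1/2 - sqrt(5)/2)*conj(-sqrt(5)/2 - 1/2) + 2*(-sqrt(5)/2 - 1/2)*conj(-1/2 + sqrt(5)/2) + 5*(0)*conj(0) + 5*(0)*conj(0)]
      = (1/20)[(4) + (-4) + (2) + (-2) + (2) + (-2) + (0) + (0)] = 0/20 = 0
  <chi_8*chi_3, chi_7> = (1/20)[1*(2)*conj(2) + 1*(-2)*conj(-2) + 2*(1/2 + sqrt(5)/2)*conj(1/2 - sqrt(5)/2) + 2*(-1/2 + sqrt(5)/2)*conj(-sqrt(5)/2 - 1/2) + 2*(1/2 - sqrt(5)/2)*conj(1/2 + sqrt(5)/2) + 2*(-sqrt(5)/2 - 1/2)*conj(-1/2 + sqrt(5)/2) + 5*(0)*conj(0) + 5*(0)*conj(0)]
      = (1/20)[(4) + (4) + (-2) + (-2) + (-2) + (-2) + (0) + (0)] = 0/20 = 0
  <chi_8*chi_3, chi_8> = (1/20)[1*(2)*conj(2) + 1*(-2)*conj(2) + 2*(1/2 + sqrt(5)/2)*conj(-sqrt(5)/2 - 1/2) + 2*(-1/2 + sqrt(5)/2)*conj(-1/2 + sqrt(5)/2) + 2*(1/2 - sqrt(5)/2)*conj(-1/2 + sqrt(5)/2) + 2*(-sqrt(5)/2 - 1/2)*conj(-sqrt(5)/2 - 1/2) + 5*(0)*conj(0) + 5*(0)*conj(0)]
      = (1/20)[(4) + (-4) + (-3 - sqrt(5)) + (3 - sqrt(5)) + (-3 + sqrt(5)) + (sqrt(5) + 3) + (0) + (0)] = 0/20 = 0
Hence the multiplicities are chi_5: 1. Dimension check: dim(chi_8)*dim(chi_3) = 2*1 = 2 and sum (mult * dim) = 1*2 = 2.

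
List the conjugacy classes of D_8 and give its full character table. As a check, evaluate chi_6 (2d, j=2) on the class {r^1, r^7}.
Conjugacy classes: {e} of size 1, {r^4} of size 1, {r^1, r^7} of size 2, {r^2, r^6} of size 2, {r^3, r^5} of size 2, {s, sr^2, ...} of size 4, {sr, sr^3, ...} of size 4.
Character table:
  irrep \ class              {e} (size 1)  {r^4} (size 1)  {r^1, r^7} (size 2)  {r^2, r^6} (size 2)  {r^3, r^5} (size 2)  {s, sr^2, ...} (size 4)  {sr, sr^3, ...} (size 4)
  chi_1 (triv)               1             1               1                    1                    1                    1                        1                       
  chi_2 (sign: r->1, s->-1)  1             1               1                    1                    1                    -1                       -1                      
  chi_3 (r->-1, s->1)        1             1               -1                   1                    -1                   1                        -1                      
  chi_4 (r->-1, s->-1)       1             1               -1                   1                    -1                   -1                       1                       
  chi_5 (2d, j=1)            2             -2              sqrt(2)              0                    -sqrt(2)             0                        0                       
  chi_6 (2d, j=2)            2             2               0                    -2                   0                    0                        0                       
  chi_7 (2d, j=3)            2             -2              -sqrt(2)             0                    sqrt(2)              0                        0                       

Spot check: chi_6 (2d, j=2) on {r^1, r^7} = 0.

Proof sketch: D_8 has order 2*8 = 16 with 7 conjugacy classes, hence 7 irreducibles. Sum of squared dims 1 + 1 + 1 + 1 + 4 + 4 + 4 = 16 = |G|. Linear characters come from the abelianisation; the 2-dimensional irreps have character r^k -> 2*cos(2*pi*j*k/8), reflections -> 0.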